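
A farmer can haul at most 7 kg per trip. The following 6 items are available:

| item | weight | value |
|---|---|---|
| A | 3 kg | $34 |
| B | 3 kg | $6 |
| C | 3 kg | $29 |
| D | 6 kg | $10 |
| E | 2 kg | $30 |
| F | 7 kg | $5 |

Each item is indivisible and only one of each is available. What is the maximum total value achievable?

$64

This is a 0/1 knapsack; check combinations near the capacity.
- A+E: weight 3+2=5, value 34+30=64
- A+C: weight 3+3=6, value 34+29=63
- C+E: weight 3+2=5, value 29+30=59
- A+B: weight 3+3=6, value 34+6=40
- B+E: weight 3+2=5, value 6+30=36
Best: $64.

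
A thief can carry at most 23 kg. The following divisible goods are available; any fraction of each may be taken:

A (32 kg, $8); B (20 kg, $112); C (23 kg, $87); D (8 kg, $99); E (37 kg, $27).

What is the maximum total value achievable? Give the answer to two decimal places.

Take in order of value per unit:
- D (99/8 per unit): all 8 → value 99, running total 99.00
- B (112/20 per unit): 15 of 20 → value 15×112/20 = 84.0000, running total 183.00
Total 183.00.

183.00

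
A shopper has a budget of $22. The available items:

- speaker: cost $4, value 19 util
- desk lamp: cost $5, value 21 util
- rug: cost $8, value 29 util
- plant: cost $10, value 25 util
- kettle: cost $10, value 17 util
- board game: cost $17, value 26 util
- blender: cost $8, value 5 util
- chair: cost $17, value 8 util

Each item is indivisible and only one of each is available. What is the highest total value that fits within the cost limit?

Check high-value combinations within $22:
- speaker+rug+plant: cost 4+8+10=22, value 19+29+25=73
- speaker+desk lamp+rug: cost 4+5+8=17, value 19+21+29=69
- speaker+desk lamp+plant: cost 4+5+10=19, value 19+21+25=65
- speaker+rug+kettle: cost 4+8+10=22, value 19+29+17=65
- speaker+desk lamp+kettle: cost 4+5+10=19, value 19+21+17=57
Best: 73 util.

73 util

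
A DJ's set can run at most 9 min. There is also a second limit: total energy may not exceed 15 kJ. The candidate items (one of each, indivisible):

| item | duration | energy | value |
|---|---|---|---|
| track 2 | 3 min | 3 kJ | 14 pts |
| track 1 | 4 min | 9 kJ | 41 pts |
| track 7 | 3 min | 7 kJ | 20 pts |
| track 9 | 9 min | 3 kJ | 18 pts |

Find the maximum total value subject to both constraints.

55 pts

Feasible sets respecting both limits:
- track 2+track 1: duration 7, energy 12, value 55
- track 1: duration 4, energy 9, value 41
- track 2+track 7: duration 6, energy 10, value 34
- track 7: duration 3, energy 7, value 20
Best: 55 pts.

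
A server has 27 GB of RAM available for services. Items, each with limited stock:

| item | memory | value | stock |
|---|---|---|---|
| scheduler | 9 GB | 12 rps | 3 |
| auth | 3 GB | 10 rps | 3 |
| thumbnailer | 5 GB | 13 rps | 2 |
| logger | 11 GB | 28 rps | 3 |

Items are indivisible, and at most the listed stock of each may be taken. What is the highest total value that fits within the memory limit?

Best selections within memory 27 and stock limits:
- 2×auth + 2×thumbnailer + 1×logger: memory 27, value 74
- 3×auth + 1×thumbnailer + 1×logger: memory 25, value 71
Best: 74 rps.

74 rps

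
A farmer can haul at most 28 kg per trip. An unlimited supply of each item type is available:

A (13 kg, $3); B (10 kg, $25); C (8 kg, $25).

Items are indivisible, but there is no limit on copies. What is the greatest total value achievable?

$75

Best value-per-unit is C at 25/8; filling with it alone gives 3×25 = 75.
Optimal mix: 2×B + 1×C → weight 28, value 75.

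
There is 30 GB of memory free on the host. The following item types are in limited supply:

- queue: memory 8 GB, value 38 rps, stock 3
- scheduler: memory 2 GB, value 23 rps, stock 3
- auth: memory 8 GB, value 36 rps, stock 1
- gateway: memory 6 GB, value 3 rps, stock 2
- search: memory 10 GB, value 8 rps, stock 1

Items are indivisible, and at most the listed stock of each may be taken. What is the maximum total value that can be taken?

Top feasible selections:
- 3×queue + 3×scheduler: memory 30, value 183
- 2×queue + 3×scheduler + 1×auth: memory 30, value 181
Best: 183 rps.

183 rps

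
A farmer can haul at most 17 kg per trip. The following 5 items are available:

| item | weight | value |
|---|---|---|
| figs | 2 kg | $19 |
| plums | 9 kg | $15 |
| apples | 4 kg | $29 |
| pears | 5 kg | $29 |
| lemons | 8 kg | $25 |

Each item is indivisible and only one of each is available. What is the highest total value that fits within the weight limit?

Check high-value combinations within 17 kg:
- apples+pears+lemons: weight 4+5+8=17, value 29+29+25=83
- figs+apples+pears: weight 2+4+5=11, value 19+29+29=77
- figs+apples+lemons: weight 2+4+8=14, value 19+29+25=73
- figs+pears+lemons: weight 2+5+8=15, value 19+29+25=73
Best: $83.

$83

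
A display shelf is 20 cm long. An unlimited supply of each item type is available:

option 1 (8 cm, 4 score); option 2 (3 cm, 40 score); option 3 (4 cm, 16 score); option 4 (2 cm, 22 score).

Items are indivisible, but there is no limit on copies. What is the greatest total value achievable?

Best value-per-unit is option 2 at 40/3; filling with it alone gives 6×40 = 240.
Optimal mix: 6×option 2 + 1×option 4 → length 20, value 262.

262 score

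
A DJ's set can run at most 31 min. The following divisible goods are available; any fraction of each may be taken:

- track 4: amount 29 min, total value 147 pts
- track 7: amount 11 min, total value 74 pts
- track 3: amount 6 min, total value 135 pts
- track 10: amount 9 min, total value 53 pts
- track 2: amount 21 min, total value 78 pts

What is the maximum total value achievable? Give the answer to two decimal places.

Take in order of value per unit:
- track 3 (135/6 per unit): all 6 → value 135, running total 135.00
- track 7 (74/11 per unit): all 11 → value 74, running total 209.00
- track 10 (53/9 per unit): all 9 → value 53, running total 262.00
- track 4 (147/29 per unit): 5 of 29 → value 5×147/29 = 25.3448, running total 287.34
Total 287.34.

287.34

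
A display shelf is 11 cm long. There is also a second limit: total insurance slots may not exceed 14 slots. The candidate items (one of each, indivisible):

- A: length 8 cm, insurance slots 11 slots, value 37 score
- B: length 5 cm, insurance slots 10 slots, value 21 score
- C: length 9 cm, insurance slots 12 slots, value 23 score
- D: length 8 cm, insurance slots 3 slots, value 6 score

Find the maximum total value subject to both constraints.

37 score

Feasible sets respecting both limits:
- A: length 8, insurance slots 11, value 37
- C: length 9, insurance slots 12, value 23
- B: length 5, insurance slots 10, value 21
Best: 37 score.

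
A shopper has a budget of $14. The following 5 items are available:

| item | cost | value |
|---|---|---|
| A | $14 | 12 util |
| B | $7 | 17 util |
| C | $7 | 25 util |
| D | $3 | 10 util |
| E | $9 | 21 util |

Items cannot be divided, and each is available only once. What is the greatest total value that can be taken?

This is a 0/1 knapsack; check combinations near the capacity.
- B+C: cost 7+7=14, value 17+25=42
- C+D: cost 7+3=10, value 25+10=35
- D+E: cost 3+9=12, value 10+21=31
- B+D: cost 7+3=10, value 17+10=27
- C: cost 7, value 25
Best: 42 util.

42 util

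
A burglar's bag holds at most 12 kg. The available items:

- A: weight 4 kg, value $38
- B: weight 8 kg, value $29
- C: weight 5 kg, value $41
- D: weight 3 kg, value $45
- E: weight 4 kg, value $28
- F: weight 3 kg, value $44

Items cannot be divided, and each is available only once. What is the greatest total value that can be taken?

$130

Check high-value combinations within 12 kg:
- C+D+F: weight 5+3+3=11, value 41+45+44=130
- A+D+F: weight 4+3+3=10, value 38+45+44=127
- A+C+D: weight 4+5+3=12, value 38+41+45=124
- A+C+F: weight 4+5+3=12, value 38+41+44=123
- D+E+F: weight 3+4+3=10, value 45+28+44=117
Best: $130.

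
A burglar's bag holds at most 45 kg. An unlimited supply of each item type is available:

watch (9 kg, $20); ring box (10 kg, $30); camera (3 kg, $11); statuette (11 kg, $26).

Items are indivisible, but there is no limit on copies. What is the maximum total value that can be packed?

Best value-per-unit is camera at 11/3, and filling with it alone uses weight 15×3=45. No mix of the others beats 15×11 = 165.

$165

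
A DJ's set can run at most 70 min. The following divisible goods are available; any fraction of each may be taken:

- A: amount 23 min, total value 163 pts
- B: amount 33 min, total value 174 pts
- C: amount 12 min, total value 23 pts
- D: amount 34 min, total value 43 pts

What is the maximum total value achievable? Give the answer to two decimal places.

Take in order of value per unit:
- A (163/23 per unit): all 23 → value 163, running total 163.00
- B (174/33 per unit): all 33 → value 174, running total 337.00
- C (23/12 per unit): all 12 → value 23, running total 360.00
- D (43/34 per unit): 2 of 34 → value 2×43/34 = 2.5294, running total 362.53
Total 362.53.

362.53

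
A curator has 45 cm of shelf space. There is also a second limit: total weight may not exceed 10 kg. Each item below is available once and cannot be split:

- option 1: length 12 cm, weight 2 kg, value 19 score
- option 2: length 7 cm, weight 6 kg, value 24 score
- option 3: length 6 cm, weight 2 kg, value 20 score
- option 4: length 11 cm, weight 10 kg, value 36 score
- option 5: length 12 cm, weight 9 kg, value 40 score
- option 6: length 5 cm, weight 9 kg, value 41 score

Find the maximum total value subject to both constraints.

Feasible sets respecting both limits:
- option 1+option 2+option 3: length 25, weight 10, value 63
- option 2+option 3: length 13, weight 8, value 44
- option 1+option 2: length 19, weight 8, value 43
Best: 63 score.

63 score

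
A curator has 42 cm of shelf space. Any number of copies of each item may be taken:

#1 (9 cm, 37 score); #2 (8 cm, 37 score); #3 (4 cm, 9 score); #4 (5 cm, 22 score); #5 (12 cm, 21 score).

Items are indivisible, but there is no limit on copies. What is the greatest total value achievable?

192 score

Best value-per-unit is #2 at 37/8; filling with it alone gives 5×37 = 185.
Optimal mix: 4×#2 + 2×#4 → length 42, value 192.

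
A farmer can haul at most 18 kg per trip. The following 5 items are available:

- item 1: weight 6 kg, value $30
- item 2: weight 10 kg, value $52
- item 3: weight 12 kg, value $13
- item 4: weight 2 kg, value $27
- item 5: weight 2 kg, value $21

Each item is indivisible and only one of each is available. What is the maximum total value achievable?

Check high-value combinations within 18 kg:
- item 1+item 2+item 4: weight 6+10+2=18, value 30+52+27=109
- item 1+item 2+item 5: weight 6+10+2=18, value 30+52+21=103
- item 2+item 4+item 5: weight 10+2+2=14, value 52+27+21=100
Best: $109.

$109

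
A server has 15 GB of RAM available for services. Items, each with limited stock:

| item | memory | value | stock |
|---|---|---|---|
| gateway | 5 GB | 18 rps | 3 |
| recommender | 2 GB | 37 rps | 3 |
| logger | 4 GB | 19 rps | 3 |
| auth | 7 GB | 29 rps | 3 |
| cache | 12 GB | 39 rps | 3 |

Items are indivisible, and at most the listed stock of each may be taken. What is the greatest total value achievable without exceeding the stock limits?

Best selections within memory 15 and stock limits:
- 3×recommender + 2×logger: memory 14, value 149
- 1×gateway + 3×recommender + 1×logger: memory 15, value 148
Best: 149 rps.

149 rps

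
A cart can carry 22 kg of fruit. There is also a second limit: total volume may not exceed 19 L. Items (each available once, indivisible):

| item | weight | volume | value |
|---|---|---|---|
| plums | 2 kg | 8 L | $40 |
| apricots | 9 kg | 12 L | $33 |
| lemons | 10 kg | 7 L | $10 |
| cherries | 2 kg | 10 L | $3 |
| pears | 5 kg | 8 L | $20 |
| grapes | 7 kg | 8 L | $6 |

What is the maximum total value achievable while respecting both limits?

Feasible sets respecting both limits:
- plums+pears: weight 7, volume 16, value 60
- plums+lemons: weight 12, volume 15, value 50
- plums+grapes: weight 9, volume 16, value 46
- apricots+lemons: weight 19, volume 19, value 43
Best: $60.

$60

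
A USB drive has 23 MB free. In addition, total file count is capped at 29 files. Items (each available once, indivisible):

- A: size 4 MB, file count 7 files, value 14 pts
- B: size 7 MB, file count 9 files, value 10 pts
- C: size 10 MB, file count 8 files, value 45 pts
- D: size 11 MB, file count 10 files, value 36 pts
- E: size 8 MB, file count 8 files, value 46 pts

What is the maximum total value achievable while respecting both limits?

Feasible sets respecting both limits:
- A+C+E: size 22, file count 23, value 105
- A+D+E: size 23, file count 25, value 96
- C+E: size 18, file count 16, value 91
- D+E: size 19, file count 18, value 82
Best: 105 pts.

105 pts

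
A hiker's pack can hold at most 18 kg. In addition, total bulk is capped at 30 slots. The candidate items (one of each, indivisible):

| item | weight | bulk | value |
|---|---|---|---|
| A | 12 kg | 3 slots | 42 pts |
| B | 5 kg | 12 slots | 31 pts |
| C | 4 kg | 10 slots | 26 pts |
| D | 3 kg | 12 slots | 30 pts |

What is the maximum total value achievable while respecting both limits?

73 pts

Feasible sets respecting both limits:
- A+B: weight 17, bulk 15, value 73
- A+D: weight 15, bulk 15, value 72
- A+C: weight 16, bulk 13, value 68
Best: 73 pts.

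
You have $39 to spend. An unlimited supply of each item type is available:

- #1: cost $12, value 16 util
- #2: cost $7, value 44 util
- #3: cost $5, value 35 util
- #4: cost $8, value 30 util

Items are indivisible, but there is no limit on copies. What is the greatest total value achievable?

263 util

Best value-per-unit is #3 at 35/5; filling with it alone gives 7×35 = 245.
Optimal mix: 2×#2 + 5×#3 → cost 39, value 263.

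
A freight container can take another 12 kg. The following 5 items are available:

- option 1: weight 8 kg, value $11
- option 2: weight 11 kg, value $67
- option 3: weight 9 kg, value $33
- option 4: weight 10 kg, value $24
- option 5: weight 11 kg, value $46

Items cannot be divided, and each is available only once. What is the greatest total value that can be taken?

$67

Check high-value combinations within 12 kg:
- option 2: weight 11, value 67
- option 5: weight 11, value 46
- option 3: weight 9, value 33
- option 4: weight 10, value 24
- option 1: weight 8, value 11
Best: $67.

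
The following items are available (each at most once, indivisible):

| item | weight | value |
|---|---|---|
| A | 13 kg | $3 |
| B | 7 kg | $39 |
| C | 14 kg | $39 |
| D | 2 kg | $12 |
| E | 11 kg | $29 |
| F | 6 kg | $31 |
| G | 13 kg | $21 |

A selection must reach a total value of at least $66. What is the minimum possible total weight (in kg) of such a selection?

13

Subsets with value ≥ 66, sorted by total weight:
- B+F: weight 13, value 70
- B+D+F: weight 15, value 82
- B+E: weight 18, value 68
Minimum weight: 13 kg.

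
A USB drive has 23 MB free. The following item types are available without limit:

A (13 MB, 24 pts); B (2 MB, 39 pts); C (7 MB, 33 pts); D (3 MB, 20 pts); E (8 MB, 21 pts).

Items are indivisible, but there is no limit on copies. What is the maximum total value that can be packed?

429 pts

Best value-per-unit is B at 39/2, and filling with it alone uses size 11×2=22. No mix of the others beats 11×39 = 429.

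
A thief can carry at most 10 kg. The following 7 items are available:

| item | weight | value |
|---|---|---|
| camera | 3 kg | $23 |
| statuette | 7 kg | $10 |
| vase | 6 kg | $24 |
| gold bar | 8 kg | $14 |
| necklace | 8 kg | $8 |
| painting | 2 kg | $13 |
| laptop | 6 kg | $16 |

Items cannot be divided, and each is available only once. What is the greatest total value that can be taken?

$47

Check high-value combinations within 10 kg:
- camera+vase: weight 3+6=9, value 23+24=47
- camera+laptop: weight 3+6=9, value 23+16=39
- vase+painting: weight 6+2=8, value 24+13=37
- camera+painting: weight 3+2=5, value 23+13=36
- camera+statuette: weight 3+7=10, value 23+10=33
Best: $47.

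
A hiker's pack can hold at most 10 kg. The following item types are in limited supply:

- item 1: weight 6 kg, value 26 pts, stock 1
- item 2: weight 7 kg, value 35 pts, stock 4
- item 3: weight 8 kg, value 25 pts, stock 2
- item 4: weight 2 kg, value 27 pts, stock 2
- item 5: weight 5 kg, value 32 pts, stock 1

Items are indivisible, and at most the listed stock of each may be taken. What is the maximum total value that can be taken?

Top feasible selections:
- 2×item 4 + 1×item 5: weight 9, value 86
- 1×item 1 + 2×item 4: weight 10, value 80
Best: 86 pts.

86 pts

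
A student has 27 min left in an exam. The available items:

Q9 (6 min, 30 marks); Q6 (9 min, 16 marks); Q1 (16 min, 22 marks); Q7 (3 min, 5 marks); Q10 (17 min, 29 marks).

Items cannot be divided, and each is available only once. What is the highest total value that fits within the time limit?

Check high-value combinations within 27 min:
- Q9+Q7+Q10: time 6+3+17=26, value 30+5+29=64
- Q9+Q10: time 6+17=23, value 30+29=59
- Q9+Q1+Q7: time 6+16+3=25, value 30+22+5=57
Best: 64 marks.

64 marks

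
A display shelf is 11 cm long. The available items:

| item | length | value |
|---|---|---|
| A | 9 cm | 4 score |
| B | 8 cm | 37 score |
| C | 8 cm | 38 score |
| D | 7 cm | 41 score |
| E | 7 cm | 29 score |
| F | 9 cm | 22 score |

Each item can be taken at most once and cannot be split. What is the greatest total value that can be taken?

Check high-value combinations within 11 cm:
- D: length 7, value 41
- C: length 8, value 38
- B: length 8, value 37
Best: 41 score.

41 score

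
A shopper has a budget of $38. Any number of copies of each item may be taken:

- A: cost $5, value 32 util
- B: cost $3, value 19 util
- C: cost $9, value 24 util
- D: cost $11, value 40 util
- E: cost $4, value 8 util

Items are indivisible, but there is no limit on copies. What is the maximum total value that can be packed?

243 util

Best value-per-unit is A at 32/5; filling with it alone gives 7×32 = 224.
Optimal mix: 7×A + 1×B → cost 38, value 243.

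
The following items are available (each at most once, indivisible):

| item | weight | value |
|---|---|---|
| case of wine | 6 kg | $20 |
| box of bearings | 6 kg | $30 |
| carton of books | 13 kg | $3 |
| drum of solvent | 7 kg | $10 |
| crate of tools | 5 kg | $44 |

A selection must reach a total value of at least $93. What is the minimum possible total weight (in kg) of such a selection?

17

Subsets with value ≥ 93, sorted by total weight:
- case of wine+box of bearings+crate of tools: weight 17, value 94
- case of wine+box of bearings+drum of solvent+crate of tools: weight 24, value 104
- case of wine+box of bearings+carton of books+crate of tools: weight 30, value 97
- case of wine+box of bearings+carton of books+drum of solvent+crate of tools: weight 37, value 107
Minimum weight: 17 kg.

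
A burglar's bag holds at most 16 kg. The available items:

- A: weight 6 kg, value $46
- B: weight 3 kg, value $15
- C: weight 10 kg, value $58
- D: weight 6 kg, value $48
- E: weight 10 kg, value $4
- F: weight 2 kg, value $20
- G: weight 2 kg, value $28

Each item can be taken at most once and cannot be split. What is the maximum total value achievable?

$142

Check high-value combinations within 16 kg:
- A+D+F+G: weight 6+6+2+2=16, value 46+48+20+28=142
- A+D+G: weight 6+6+2=14, value 46+48+28=122
- A+D+F: weight 6+6+2=14, value 46+48+20=114
- B+D+F+G: weight 3+6+2+2=13, value 15+48+20+28=111
- A+B+F+G: weight 6+3+2+2=13, value 46+15+20+28=109
Best: $142.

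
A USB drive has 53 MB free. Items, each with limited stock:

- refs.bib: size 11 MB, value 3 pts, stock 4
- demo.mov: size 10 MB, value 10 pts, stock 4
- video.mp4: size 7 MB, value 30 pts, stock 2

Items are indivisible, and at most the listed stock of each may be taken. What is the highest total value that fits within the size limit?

Best selections within size 53 and stock limits:
- 3×demo.mov + 2×video.mp4: size 44, value 90
- 1×refs.bib + 2×demo.mov + 2×video.mp4: size 45, value 83
- 2×demo.mov + 2×video.mp4: size 34, value 80
Best: 90 pts.

90 pts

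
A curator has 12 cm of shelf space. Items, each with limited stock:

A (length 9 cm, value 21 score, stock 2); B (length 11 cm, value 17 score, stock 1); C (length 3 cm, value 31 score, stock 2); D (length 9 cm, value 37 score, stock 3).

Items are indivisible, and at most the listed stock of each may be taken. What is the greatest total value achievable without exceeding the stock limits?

Top feasible selections:
- 1×C + 1×D: length 12, value 68
- 2×C: length 6, value 62
- 1×A + 1×C: length 12, value 52
- 1×D: length 9, value 37
Best: 68 score.

68 score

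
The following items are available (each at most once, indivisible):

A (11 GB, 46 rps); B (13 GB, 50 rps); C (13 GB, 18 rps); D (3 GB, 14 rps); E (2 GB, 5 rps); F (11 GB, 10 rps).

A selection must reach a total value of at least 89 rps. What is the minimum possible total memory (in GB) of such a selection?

Subsets with value ≥ 89, sorted by total memory:
- A+B: memory 24, value 96
- A+B+E: memory 26, value 101
- A+B+D: memory 27, value 110
Minimum memory: 24 GB.

24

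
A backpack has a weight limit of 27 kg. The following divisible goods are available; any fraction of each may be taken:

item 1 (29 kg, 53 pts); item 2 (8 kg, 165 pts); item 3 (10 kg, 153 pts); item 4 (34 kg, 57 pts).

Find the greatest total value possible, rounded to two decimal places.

334.45

Take in order of value per unit:
- item 2 (165/8 per unit): all 8 → value 165, running total 165.00
- item 3 (153/10 per unit): all 10 → value 153, running total 318.00
- item 1 (53/29 per unit): 9 of 29 → value 9×53/29 = 16.4483, running total 334.45
Total 334.45.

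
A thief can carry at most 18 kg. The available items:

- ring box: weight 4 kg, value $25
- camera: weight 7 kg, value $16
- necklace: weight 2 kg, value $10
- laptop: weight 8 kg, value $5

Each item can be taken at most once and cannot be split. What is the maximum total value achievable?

$51

Check high-value combinations within 18 kg:
- ring box+camera+necklace: weight 4+7+2=13, value 25+16+10=51
- ring box+camera: weight 4+7=11, value 25+16=41
- ring box+necklace+laptop: weight 4+2+8=14, value 25+10+5=40
- ring box+necklace: weight 4+2=6, value 25+10=35
Best: $51.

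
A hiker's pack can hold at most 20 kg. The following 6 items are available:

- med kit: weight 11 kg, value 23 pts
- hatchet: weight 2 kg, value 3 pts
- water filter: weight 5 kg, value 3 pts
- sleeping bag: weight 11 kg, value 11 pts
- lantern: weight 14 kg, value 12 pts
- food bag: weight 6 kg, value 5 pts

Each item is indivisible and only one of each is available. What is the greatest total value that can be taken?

31 pts

Check high-value combinations within 20 kg:
- med kit+hatchet+food bag: weight 11+2+6=19, value 23+3+5=31
- med kit+hatchet+water filter: weight 11+2+5=18, value 23+3+3=29
- med kit+food bag: weight 11+6=17, value 23+5=28
Best: 31 pts.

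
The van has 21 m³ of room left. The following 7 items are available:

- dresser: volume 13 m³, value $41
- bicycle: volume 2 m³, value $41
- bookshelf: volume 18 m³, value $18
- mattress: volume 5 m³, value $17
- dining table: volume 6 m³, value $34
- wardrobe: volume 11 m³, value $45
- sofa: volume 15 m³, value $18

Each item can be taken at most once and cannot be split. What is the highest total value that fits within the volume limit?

This is a 0/1 knapsack; check combinations near the capacity.
- bicycle+dining table+wardrobe: volume 2+6+11=19, value 41+34+45=120
- dresser+bicycle+dining table: volume 13+2+6=21, value 41+41+34=116
- bicycle+mattress+wardrobe: volume 2+5+11=18, value 41+17+45=103
Best: $120.

$120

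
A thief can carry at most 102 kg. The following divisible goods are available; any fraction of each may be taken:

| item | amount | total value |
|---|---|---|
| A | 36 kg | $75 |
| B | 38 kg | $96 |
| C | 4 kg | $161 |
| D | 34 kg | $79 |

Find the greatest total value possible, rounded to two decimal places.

Take in order of value per unit:
- C (161/4 per unit): all 4 → value 161, running total 161.00
- B (96/38 per unit): all 38 → value 96, running total 257.00
- D (79/34 per unit): all 34 → value 79, running total 336.00
- A (75/36 per unit): 26 of 36 → value 26×75/36 = 54.1667, running total 390.17
Total 390.17.

390.17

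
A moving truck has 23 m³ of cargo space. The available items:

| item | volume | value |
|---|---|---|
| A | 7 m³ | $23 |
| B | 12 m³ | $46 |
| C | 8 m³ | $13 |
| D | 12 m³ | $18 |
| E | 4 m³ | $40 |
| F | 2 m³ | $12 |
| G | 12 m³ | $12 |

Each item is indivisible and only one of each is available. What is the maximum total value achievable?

This is a 0/1 knapsack; check combinations near the capacity.
- A+B+E: volume 7+12+4=23, value 23+46+40=109
- B+E+F: volume 12+4+2=18, value 46+40+12=98
- A+C+E+F: volume 7+8+4+2=21, value 23+13+40+12=88
- B+E: volume 12+4=16, value 46+40=86
Best: $109.

$109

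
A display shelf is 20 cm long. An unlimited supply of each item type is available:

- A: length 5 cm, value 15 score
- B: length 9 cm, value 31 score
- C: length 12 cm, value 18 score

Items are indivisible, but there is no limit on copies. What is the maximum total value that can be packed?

Best value-per-unit is B at 31/9, and filling with it alone uses length 2×9=18. No mix of the others beats 2×31 = 62.

62 score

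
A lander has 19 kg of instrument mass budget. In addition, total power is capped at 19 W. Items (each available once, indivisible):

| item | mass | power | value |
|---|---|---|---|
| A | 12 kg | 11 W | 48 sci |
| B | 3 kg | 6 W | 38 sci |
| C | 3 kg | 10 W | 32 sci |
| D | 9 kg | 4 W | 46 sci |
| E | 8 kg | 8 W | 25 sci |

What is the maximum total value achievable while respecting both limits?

86 sci

Feasible sets respecting both limits:
- A+B: mass 15, power 17, value 86
- B+D: mass 12, power 10, value 84
- C+D: mass 12, power 14, value 78
- D+E: mass 17, power 12, value 71
Best: 86 sci.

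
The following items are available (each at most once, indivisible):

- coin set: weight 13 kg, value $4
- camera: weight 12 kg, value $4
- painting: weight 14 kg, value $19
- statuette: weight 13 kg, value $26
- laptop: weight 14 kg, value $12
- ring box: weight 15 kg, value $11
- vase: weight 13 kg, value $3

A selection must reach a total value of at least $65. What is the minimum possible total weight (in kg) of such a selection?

56

Subsets with value ≥ 65, sorted by total weight:
- painting+statuette+laptop+ring box: weight 56, value 68
- coin set+camera+painting+statuette+laptop: weight 66, value 65
- camera+painting+statuette+laptop+ring box: weight 68, value 72
- coin set+painting+statuette+laptop+ring box: weight 69, value 72
Minimum weight: 56 kg.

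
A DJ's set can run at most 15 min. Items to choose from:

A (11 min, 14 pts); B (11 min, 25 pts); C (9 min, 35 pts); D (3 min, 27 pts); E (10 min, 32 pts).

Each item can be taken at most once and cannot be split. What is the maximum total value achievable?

This is a 0/1 knapsack; check combinations near the capacity.
- C+D: duration 9+3=12, value 35+27=62
- D+E: duration 3+10=13, value 27+32=59
- B+D: duration 11+3=14, value 25+27=52
- A+D: duration 11+3=14, value 14+27=41
Best: 62 pts.

62 pts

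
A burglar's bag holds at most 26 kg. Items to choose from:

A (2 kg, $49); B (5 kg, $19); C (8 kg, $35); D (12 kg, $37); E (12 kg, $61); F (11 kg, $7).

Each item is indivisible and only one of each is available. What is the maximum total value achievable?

Check high-value combinations within 26 kg:
- A+D+E: weight 2+12+12=26, value 49+37+61=147
- A+C+E: weight 2+8+12=22, value 49+35+61=145
- A+B+E: weight 2+5+12=19, value 49+19+61=129
- A+C+D: weight 2+8+12=22, value 49+35+37=121
Best: $147.

$147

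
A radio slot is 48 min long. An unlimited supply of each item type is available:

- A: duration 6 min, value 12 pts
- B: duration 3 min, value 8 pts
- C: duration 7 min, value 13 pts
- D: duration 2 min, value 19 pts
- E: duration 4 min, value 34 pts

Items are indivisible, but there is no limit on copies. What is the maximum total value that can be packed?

Best value-per-unit is D at 19/2, and filling with it alone uses duration 24×2=48. No mix of the others beats 24×19 = 456.

456 pts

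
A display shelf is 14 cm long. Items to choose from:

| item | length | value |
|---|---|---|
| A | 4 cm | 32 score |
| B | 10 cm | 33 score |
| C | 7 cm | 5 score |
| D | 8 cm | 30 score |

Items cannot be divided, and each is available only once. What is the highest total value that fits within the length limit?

65 score

This is a 0/1 knapsack; check combinations near the capacity.
- A+B: length 4+10=14, value 32+33=65
- A+D: length 4+8=12, value 32+30=62
- A+C: length 4+7=11, value 32+5=37
Best: 65 score.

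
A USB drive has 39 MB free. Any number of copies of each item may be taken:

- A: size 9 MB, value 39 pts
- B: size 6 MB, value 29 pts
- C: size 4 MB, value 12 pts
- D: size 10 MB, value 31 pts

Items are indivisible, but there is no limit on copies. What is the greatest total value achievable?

184 pts

Best value-per-unit is B at 29/6; filling with it alone gives 6×29 = 174.
Optimal mix: 1×A + 5×B → size 39, value 184.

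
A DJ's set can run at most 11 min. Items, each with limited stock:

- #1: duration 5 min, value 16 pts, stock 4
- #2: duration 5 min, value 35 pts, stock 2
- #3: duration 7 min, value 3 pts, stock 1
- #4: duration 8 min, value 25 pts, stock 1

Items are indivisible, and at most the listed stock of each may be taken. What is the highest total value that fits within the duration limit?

Top feasible selections:
- 2×#2: duration 10, value 70
- 1×#1 + 1×#2: duration 10, value 51
Best: 70 pts.

70 pts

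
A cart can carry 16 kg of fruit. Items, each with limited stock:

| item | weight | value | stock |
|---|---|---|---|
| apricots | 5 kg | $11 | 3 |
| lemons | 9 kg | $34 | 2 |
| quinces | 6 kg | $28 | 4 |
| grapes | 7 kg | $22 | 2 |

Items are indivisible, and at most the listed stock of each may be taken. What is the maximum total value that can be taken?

$62

Best selections within weight 16 and stock limits:
- 1×lemons + 1×quinces: weight 15, value 62
- 2×quinces: weight 12, value 56
Best: $62.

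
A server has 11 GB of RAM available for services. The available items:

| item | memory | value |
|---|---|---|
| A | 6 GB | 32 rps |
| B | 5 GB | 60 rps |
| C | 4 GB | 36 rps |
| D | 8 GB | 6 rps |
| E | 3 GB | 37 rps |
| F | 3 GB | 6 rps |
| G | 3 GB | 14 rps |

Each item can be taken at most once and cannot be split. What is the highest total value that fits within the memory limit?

Check high-value combinations within 11 GB:
- B+E+G: memory 5+3+3=11, value 60+37+14=111
- B+E+F: memory 5+3+3=11, value 60+37+6=103
- B+E: memory 5+3=8, value 60+37=97
- B+C: memory 5+4=9, value 60+36=96
- A+B: memory 6+5=11, value 32+60=92
Best: 111 rps.

111 rps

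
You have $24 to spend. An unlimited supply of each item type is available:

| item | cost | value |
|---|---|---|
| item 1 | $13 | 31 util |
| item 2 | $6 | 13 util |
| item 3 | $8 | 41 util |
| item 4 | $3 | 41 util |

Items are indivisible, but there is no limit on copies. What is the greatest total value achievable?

Best value-per-unit is item 4 at 41/3, and filling with it alone uses cost 8×3=24. No mix of the others beats 8×41 = 328.

328 util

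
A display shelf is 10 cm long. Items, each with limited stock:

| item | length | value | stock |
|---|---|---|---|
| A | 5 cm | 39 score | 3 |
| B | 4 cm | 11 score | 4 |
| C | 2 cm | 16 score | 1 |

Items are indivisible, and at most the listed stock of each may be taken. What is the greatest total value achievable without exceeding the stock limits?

78 score

Best selections within length 10 and stock limits:
- 2×A: length 10, value 78
- 1×A + 1×C: length 7, value 55
Best: 78 score.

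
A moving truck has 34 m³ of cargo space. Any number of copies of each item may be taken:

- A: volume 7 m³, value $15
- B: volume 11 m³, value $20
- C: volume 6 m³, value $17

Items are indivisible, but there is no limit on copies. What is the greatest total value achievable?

Best value-per-unit is C at 17/6, and filling with it alone uses volume 5×6=30. No mix of the others beats 5×17 = 85.

$85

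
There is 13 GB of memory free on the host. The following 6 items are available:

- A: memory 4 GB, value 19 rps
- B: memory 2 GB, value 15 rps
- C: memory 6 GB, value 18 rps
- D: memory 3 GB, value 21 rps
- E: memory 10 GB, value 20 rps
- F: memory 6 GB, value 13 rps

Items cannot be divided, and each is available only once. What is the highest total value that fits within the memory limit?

Check high-value combinations within 13 GB:
- A+C+D: memory 4+6+3=13, value 19+18+21=58
- A+B+D: memory 4+2+3=9, value 19+15+21=55
- B+C+D: memory 2+6+3=11, value 15+18+21=54
Best: 58 rps.

58 rps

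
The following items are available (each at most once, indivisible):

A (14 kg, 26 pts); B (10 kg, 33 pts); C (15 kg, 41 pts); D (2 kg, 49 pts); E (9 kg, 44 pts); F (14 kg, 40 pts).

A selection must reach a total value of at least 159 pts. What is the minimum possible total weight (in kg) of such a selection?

Subsets with value ≥ 159, sorted by total weight:
- B+D+E+F: weight 35, value 166
- B+C+D+E: weight 36, value 167
- A+D+E+F: weight 39, value 159
- C+D+E+F: weight 40, value 174
Minimum weight: 35 kg.

35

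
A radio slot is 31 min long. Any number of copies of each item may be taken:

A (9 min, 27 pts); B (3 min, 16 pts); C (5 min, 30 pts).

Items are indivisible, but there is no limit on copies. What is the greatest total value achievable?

Best value-per-unit is C at 30/5; filling with it alone gives 6×30 = 180.
Optimal mix: 2×B + 5×C → duration 31, value 182.

182 pts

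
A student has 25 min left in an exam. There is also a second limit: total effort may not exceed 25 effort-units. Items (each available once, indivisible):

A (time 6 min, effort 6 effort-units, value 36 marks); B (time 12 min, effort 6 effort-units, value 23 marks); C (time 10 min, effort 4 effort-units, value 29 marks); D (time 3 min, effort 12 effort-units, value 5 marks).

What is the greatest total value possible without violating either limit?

70 marks

Feasible sets respecting both limits:
- A+C+D: time 19, effort 22, value 70
- A+C: time 16, effort 10, value 65
- A+B+D: time 21, effort 24, value 64
Best: 70 marks.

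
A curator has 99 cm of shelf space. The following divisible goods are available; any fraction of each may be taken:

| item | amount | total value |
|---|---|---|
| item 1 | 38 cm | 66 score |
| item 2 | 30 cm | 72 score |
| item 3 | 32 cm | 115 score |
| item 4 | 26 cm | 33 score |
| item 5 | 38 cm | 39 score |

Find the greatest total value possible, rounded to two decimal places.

Take in order of value per unit:
- item 3 (115/32 per unit): all 32 → value 115, running total 115.00
- item 2 (72/30 per unit): all 30 → value 72, running total 187.00
- item 1 (66/38 per unit): 37 of 38 → value 37×66/38 = 64.2632, running total 251.26
Total 251.26.

251.26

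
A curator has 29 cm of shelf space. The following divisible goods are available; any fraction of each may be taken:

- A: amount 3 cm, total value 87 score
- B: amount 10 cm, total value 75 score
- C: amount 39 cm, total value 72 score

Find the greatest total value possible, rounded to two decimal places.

191.54

Take in order of value per unit:
- A (87/3 per unit): all 3 → value 87, running total 87.00
- B (75/10 per unit): all 10 → value 75, running total 162.00
- C (72/39 per unit): 16 of 39 → value 16×72/39 = 29.5385, running total 191.54
Total 191.54.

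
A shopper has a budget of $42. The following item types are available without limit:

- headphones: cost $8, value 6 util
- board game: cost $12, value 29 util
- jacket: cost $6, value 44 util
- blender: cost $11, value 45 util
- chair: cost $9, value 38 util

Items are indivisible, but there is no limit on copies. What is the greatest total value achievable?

Best value-per-unit is jacket at 44/6, and filling with it alone uses cost 7×6=42. No mix of the others beats 7×44 = 308.

308 util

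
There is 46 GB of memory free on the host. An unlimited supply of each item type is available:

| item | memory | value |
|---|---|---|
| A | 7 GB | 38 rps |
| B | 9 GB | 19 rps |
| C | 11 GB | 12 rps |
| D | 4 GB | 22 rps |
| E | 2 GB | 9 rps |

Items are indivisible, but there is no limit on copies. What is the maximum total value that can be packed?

Best value-per-unit is D at 22/4; filling with it alone gives 11×22 = 242.
Optimal mix: 2×A + 8×D → memory 46, value 252.

252 rps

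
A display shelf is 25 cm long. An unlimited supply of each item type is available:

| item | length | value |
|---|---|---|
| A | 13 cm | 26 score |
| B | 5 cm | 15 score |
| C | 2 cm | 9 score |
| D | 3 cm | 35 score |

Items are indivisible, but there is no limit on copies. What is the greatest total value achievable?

280 score

Best value-per-unit is D at 35/3, and filling with it alone uses length 8×3=24. No mix of the others beats 8×35 = 280.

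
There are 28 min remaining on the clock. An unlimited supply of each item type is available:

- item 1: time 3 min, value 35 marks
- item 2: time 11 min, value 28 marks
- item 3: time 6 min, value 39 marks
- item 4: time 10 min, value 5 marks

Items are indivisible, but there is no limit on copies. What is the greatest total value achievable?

315 marks

Best value-per-unit is item 1 at 35/3, and filling with it alone uses time 9×3=27. No mix of the others beats 9×35 = 315.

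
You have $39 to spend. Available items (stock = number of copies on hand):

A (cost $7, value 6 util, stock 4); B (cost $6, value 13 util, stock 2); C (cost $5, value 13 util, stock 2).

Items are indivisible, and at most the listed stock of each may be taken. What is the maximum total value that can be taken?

Top feasible selections:
- 2×A + 2×B + 2×C: cost 36, value 64
- 1×A + 2×B + 2×C: cost 29, value 58
- 3×A + 1×B + 2×C: cost 37, value 57
Best: 64 util.

64 util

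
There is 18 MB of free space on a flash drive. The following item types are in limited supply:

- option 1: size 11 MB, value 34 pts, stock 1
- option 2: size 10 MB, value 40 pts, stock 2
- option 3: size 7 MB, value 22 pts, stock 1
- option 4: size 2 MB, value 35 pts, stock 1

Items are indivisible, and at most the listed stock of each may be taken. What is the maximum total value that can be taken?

Best selections within size 18 and stock limits:
- 1×option 2 + 1×option 4: size 12, value 75
- 1×option 1 + 1×option 4: size 13, value 69
- 1×option 2 + 1×option 3: size 17, value 62
Best: 75 pts.

75 pts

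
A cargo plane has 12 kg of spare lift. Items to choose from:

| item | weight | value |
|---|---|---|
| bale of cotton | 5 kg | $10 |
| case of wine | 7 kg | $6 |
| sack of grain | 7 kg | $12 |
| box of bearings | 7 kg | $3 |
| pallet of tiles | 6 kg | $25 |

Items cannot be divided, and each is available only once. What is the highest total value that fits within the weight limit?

This is a 0/1 knapsack; check combinations near the capacity.
- bale of cotton+pallet of tiles: weight 5+6=11, value 10+25=35
- pallet of tiles: weight 6, value 25
- bale of cotton+sack of grain: weight 5+7=12, value 10+12=22
Best: $35.

$35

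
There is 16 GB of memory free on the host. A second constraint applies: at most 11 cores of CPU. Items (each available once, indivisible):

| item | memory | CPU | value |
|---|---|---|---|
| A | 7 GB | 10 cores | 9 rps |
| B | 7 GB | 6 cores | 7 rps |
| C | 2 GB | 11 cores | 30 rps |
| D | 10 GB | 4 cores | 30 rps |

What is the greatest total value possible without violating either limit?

Feasible sets respecting both limits:
- C: memory 2, CPU 11, value 30
- D: memory 10, CPU 4, value 30
- A: memory 7, CPU 10, value 9
Best: 30 rps.

30 rps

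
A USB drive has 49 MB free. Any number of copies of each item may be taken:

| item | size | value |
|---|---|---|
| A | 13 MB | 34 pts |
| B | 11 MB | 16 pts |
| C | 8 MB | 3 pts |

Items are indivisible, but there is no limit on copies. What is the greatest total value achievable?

Best value-per-unit is A at 34/13; filling with it alone gives 3×34 = 102.
Optimal mix: 3×A + 1×C → size 47, value 105.

105 pts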